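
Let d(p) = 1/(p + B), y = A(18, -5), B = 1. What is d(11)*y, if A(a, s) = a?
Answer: 3/2 ≈ 1.5000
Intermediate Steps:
y = 18
d(p) = 1/(1 + p) (d(p) = 1/(p + 1) = 1/(1 + p))
d(11)*y = 18/(1 + 11) = 18/12 = (1/12)*18 = 3/2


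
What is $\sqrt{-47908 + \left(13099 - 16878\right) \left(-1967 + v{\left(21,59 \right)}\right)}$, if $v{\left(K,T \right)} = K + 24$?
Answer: $\sqrt{7215330} \approx 2686.1$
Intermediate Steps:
$v{\left(K,T \right)} = 24 + K$
$\sqrt{-47908 + \left(13099 - 16878\right) \left(-1967 + v{\left(21,59 \right)}\right)} = \sqrt{-47908 + \left(13099 - 16878\right) \left(-1967 + \left(24 + 21\right)\right)} = \sqrt{-47908 - 3779 \left(-1967 + 45\right)} = \sqrt{-47908 - -7263238} = \sqrt{-47908 + 7263238} = \sqrt{7215330}$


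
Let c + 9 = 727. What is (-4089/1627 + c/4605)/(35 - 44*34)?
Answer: 17661659/10946301435 ≈ 0.0016135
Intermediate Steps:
c = 718 (c = -9 + 727 = 718)
(-4089/1627 + c/4605)/(35 - 44*34) = (-4089/1627 + 718/4605)/(35 - 44*34) = (-4089*1/1627 + 718*(1/4605))/(35 - 1496) = (-4089/1627 + 718/4605)/(-1461) = -17661659/7492335*(-1/1461) = 17661659/10946301435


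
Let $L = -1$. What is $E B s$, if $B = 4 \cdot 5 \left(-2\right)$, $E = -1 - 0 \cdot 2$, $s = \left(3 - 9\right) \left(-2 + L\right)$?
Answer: $720$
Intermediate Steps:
$s = 18$ ($s = \left(3 - 9\right) \left(-2 - 1\right) = \left(-6\right) \left(-3\right) = 18$)
$E = -1$ ($E = -1 - 0 = -1 + 0 = -1$)
$B = -40$ ($B = 20 \left(-2\right) = -40$)
$E B s = \left(-1\right) \left(-40\right) 18 = 40 \cdot 18 = 720$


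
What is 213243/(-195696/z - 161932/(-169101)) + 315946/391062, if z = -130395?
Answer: 43780656540556894703/504726148291596 ≈ 86741.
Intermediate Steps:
213243/(-195696/z - 161932/(-169101)) + 315946/391062 = 213243/(-195696/(-130395) - 161932/(-169101)) + 315946/391062 = 213243/(-195696*(-1/130395) - 161932*(-1/169101)) + 315946*(1/391062) = 213243/(65232/43465 + 161932/169101) + 157973/195531 = 213243/(18069170812/7349974965) + 157973/195531 = 213243*(7349974965/18069170812) + 157973/195531 = 1567330711461495/18069170812 + 157973/195531 = 43780656540556894703/504726148291596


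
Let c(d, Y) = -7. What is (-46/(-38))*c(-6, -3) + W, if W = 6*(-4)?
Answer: -617/19 ≈ -32.474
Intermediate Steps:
W = -24
(-46/(-38))*c(-6, -3) + W = -46/(-38)*(-7) - 24 = -46*(-1/38)*(-7) - 24 = (23/19)*(-7) - 24 = -161/19 - 24 = -617/19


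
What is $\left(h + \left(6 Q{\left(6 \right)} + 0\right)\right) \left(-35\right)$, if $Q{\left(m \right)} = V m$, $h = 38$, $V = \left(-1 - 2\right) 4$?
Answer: $13790$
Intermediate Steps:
$V = -12$ ($V = \left(-3\right) 4 = -12$)
$Q{\left(m \right)} = - 12 m$
$\left(h + \left(6 Q{\left(6 \right)} + 0\right)\right) \left(-35\right) = \left(38 + \left(6 \left(\left(-12\right) 6\right) + 0\right)\right) \left(-35\right) = \left(38 + \left(6 \left(-72\right) + 0\right)\right) \left(-35\right) = \left(38 + \left(-432 + 0\right)\right) \left(-35\right) = \left(38 - 432\right) \left(-35\right) = \left(-394\right) \left(-35\right) = 13790$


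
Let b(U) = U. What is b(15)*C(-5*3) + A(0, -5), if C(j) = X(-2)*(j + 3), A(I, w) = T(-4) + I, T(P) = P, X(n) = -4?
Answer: 716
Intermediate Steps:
A(I, w) = -4 + I
C(j) = -12 - 4*j (C(j) = -4*(j + 3) = -4*(3 + j) = -12 - 4*j)
b(15)*C(-5*3) + A(0, -5) = 15*(-12 - (-20)*3) + (-4 + 0) = 15*(-12 - 4*(-15)) - 4 = 15*(-12 + 60) - 4 = 15*48 - 4 = 720 - 4 = 716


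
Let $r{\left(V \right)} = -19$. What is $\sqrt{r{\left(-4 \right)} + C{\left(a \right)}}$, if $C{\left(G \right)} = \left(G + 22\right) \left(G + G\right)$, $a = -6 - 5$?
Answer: $3 i \sqrt{29} \approx 16.155 i$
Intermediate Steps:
$a = -11$ ($a = -6 - 5 = -11$)
$C{\left(G \right)} = 2 G \left(22 + G\right)$ ($C{\left(G \right)} = \left(22 + G\right) 2 G = 2 G \left(22 + G\right)$)
$\sqrt{r{\left(-4 \right)} + C{\left(a \right)}} = \sqrt{-19 + 2 \left(-11\right) \left(22 - 11\right)} = \sqrt{-19 + 2 \left(-11\right) 11} = \sqrt{-19 - 242} = \sqrt{-261} = 3 i \sqrt{29}$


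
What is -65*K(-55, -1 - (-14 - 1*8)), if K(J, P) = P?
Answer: -1365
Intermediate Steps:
-65*K(-55, -1 - (-14 - 1*8)) = -65*(-1 - (-14 - 1*8)) = -65*(-1 - (-14 - 8)) = -65*(-1 - 1*(-22)) = -65*(-1 + 22) = -65*21 = -1365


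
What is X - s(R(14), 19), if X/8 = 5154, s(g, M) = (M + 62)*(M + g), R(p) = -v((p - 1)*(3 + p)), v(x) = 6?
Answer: 40179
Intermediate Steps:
R(p) = -6 (R(p) = -1*6 = -6)
s(g, M) = (62 + M)*(M + g)
X = 41232 (X = 8*5154 = 41232)
X - s(R(14), 19) = 41232 - (19**2 + 62*19 + 62*(-6) + 19*(-6)) = 41232 - (361 + 1178 - 372 - 114) = 41232 - 1*1053 = 41232 - 1053 = 40179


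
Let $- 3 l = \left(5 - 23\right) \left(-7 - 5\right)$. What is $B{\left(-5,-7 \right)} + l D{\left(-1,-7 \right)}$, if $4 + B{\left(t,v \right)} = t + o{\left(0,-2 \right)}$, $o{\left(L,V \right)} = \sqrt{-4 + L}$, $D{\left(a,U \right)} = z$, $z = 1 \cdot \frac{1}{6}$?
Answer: $-21 + 2 i \approx -21.0 + 2.0 i$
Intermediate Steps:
$z = \frac{1}{6}$ ($z = 1 \cdot \frac{1}{6} = \frac{1}{6} \approx 0.16667$)
$D{\left(a,U \right)} = \frac{1}{6}$
$l = -72$ ($l = - \frac{\left(5 - 23\right) \left(-7 - 5\right)}{3} = - \frac{\left(-18\right) \left(-12\right)}{3} = \left(- \frac{1}{3}\right) 216 = -72$)
$B{\left(t,v \right)} = -4 + t + 2 i$ ($B{\left(t,v \right)} = -4 + \left(t + \sqrt{-4 + 0}\right) = -4 + \left(t + \sqrt{-4}\right) = -4 + \left(t + 2 i\right) = -4 + t + 2 i$)
$B{\left(-5,-7 \right)} + l D{\left(-1,-7 \right)} = \left(-4 - 5 + 2 i\right) - 12 = \left(-9 + 2 i\right) - 12 = -21 + 2 i$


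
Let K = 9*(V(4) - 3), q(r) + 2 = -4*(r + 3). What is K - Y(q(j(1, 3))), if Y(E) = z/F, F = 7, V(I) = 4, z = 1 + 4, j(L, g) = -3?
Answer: 58/7 ≈ 8.2857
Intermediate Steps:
z = 5
q(r) = -14 - 4*r (q(r) = -2 - 4*(r + 3) = -2 - 4*(3 + r) = -2 + (-12 - 4*r) = -14 - 4*r)
K = 9 (K = 9*(4 - 3) = 9*1 = 9)
Y(E) = 5/7
K - Y(q(j(1, 3))) = 9 - 1*5/7 = 9 - 5/7 = 58/7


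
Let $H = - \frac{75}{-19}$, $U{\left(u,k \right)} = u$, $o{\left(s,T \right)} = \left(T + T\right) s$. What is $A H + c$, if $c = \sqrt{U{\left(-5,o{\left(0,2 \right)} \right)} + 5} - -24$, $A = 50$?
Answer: $\frac{4206}{19} \approx 221.37$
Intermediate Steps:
$o{\left(s,T \right)} = 2 T s$
$H = \frac{75}{19}$ ($H = \left(-75\right) \left(- \frac{1}{19}\right) = \frac{75}{19} \approx 3.9474$)
$c = 24$ ($c = \sqrt{-5 + 5} - -24 = \sqrt{0} + 24 = 0 + 24 = 24$)
$A H + c = 50 \cdot \frac{75}{19} + 24 = \frac{3750}{19} + 24 = \frac{4206}{19}$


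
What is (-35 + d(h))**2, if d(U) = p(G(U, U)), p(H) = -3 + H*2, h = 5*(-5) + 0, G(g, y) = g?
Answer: 7744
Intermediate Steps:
h = -25 (h = -25 + 0 = -25)
p(H) = -3 + 2*H
d(U) = -3 + 2*U
(-35 + d(h))**2 = (-35 + (-3 + 2*(-25)))**2 = (-35 + (-3 - 50))**2 = (-35 - 53)**2 = (-88)**2 = 7744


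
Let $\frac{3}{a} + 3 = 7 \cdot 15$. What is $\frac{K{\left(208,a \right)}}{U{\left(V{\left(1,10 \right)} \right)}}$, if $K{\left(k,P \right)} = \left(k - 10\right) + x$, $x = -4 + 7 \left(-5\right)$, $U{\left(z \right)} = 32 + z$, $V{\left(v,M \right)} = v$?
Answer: $\frac{53}{11} \approx 4.8182$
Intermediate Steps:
$x = -39$ ($x = -4 - 35 = -39$)
$a = \frac{1}{34}$ ($a = \frac{3}{-3 + 7 \cdot 15} = \frac{3}{-3 + 105} = \frac{3}{102} = 3 \cdot \frac{1}{102} = \frac{1}{34} \approx 0.029412$)
$K{\left(k,P \right)} = -49 + k$ ($K{\left(k,P \right)} = \left(k - 10\right) - 39 = \left(-10 + k\right) - 39 = -49 + k$)
$\frac{K{\left(208,a \right)}}{U{\left(V{\left(1,10 \right)} \right)}} = \frac{-49 + 208}{32 + 1} = \frac{159}{33} = 159 \cdot \frac{1}{33} = \frac{53}{11}$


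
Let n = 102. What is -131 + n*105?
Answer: 10579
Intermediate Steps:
-131 + n*105 = -131 + 102*105 = -131 + 10710 = 10579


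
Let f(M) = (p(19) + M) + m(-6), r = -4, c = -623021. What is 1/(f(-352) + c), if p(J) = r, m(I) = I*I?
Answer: -1/623341 ≈ -1.6043e-6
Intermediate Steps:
m(I) = I**2
p(J) = -4
f(M) = 32 + M (f(M) = (-4 + M) + (-6)**2 = (-4 + M) + 36 = 32 + M)
1/(f(-352) + c) = 1/((32 - 352) - 623021) = 1/(-320 - 623021) = 1/(-623341) = -1/623341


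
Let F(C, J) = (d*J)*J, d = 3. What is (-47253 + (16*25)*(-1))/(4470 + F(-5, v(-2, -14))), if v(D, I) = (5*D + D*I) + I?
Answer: -47653/4518 ≈ -10.547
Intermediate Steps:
v(D, I) = I + 5*D + D*I
F(C, J) = 3*J**2 (F(C, J) = (3*J)*J = 3*J**2)
(-47253 + (16*25)*(-1))/(4470 + F(-5, v(-2, -14))) = (-47253 + (16*25)*(-1))/(4470 + 3*(-14 + 5*(-2) - 2*(-14))**2) = (-47253 + 400*(-1))/(4470 + 3*(-14 - 10 + 28)**2) = (-47253 - 400)/(4470 + 3*4**2) = -47653/(4470 + 3*16) = -47653/(4470 + 48) = -47653/4518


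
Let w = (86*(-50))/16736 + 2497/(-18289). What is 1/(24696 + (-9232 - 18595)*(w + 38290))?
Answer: -76521176/81530266348994863 ≈ -9.3856e-10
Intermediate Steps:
w = -30108123/76521176 (w = -4300*1/16736 + 2497*(-1/18289) = -1075/4184 - 2497/18289 = -30108123/76521176 ≈ -0.39346)
1/(24696 + (-9232 - 18595)*(w + 38290)) = 1/(24696 + (-9232 - 18595)*(-30108123/76521176 + 38290)) = 1/(24696 - 27827*2929965720917/76521176) = 1/(24696 - 81532156115957359/76521176) = 1/(-81530266348994863/76521176) = -76521176/81530266348994863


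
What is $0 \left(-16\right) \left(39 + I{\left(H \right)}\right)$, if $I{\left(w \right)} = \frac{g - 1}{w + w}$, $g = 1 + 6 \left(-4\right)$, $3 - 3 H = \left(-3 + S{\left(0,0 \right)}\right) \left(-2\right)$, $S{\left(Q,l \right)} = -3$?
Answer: $0$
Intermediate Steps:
$H = -3$ ($H = 1 - \frac{\left(-3 - 3\right) \left(-2\right)}{3} = 1 - \frac{\left(-6\right) \left(-2\right)}{3} = 1 - 4 = -3$)
$g = -23$ ($g = 1 - 24 = -23$)
$I{\left(w \right)} = - \frac{12}{w}$ ($I{\left(w \right)} = \frac{-23 - 1}{w + w} = - \frac{24}{2 w} = - 24 \frac{1}{2 w} = - \frac{12}{w}$)
$0 \left(-16\right) \left(39 + I{\left(H \right)}\right) = 0 \left(-16\right) \left(39 - \frac{12}{-3}\right) = 0 \left(39 - -4\right) = 0 \left(39 + 4\right) = 0 \cdot 43 = 0$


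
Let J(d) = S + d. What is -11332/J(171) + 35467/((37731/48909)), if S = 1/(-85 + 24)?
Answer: 3011062544513/65589055 ≈ 45908.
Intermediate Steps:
S = -1/61 (S = 1/(-61) = -1/61 ≈ -0.016393)
J(d) = -1/61 + d
-11332/J(171) + 35467/((37731/48909)) = -11332/(-1/61 + 171) + 35467/((37731/48909)) = -11332/10430/61 + 35467/((37731*(1/48909))) = -11332*61/10430 + 35467/(12577/16303) = -345626/5215 + 35467*(16303/12577) = -345626/5215 + 578218501/12577 = 3011062544513/65589055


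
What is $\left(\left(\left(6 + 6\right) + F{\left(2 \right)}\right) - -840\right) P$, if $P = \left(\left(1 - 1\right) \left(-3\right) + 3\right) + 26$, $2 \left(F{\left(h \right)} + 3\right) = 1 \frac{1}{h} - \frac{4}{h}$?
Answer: $\frac{98397}{4} \approx 24599.0$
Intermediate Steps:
$F{\left(h \right)} = -3 - \frac{3}{2 h}$ ($F{\left(h \right)} = -3 + \frac{1 \frac{1}{h} - \frac{4}{h}}{2} = -3 + \frac{\frac{1}{h} - \frac{4}{h}}{2} = -3 + \frac{\left(-3\right) \frac{1}{h}}{2} = -3 - \frac{3}{2 h}$)
$P = 29$ ($P = \left(0 \left(-3\right) + 3\right) + 26 = \left(0 + 3\right) + 26 = 3 + 26 = 29$)
$\left(\left(\left(6 + 6\right) + F{\left(2 \right)}\right) - -840\right) P = \left(\left(\left(6 + 6\right) - \left(3 + \frac{3}{2 \cdot 2}\right)\right) - -840\right) 29 = \left(\left(12 - \frac{15}{4}\right) + 840\right) 29 = \left(\frac{33}{4} + 840\right) 29 = \frac{3393}{4} \cdot 29 = \frac{98397}{4}$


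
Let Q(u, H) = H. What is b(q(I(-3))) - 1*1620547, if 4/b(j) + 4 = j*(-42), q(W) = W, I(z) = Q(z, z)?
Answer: -98853365/61 ≈ -1.6205e+6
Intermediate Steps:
I(z) = z
b(j) = 4/(-4 - 42*j) (b(j) = 4/(-4 + j*(-42)) = 4/(-4 - 42*j))
b(q(I(-3))) - 1*1620547 = -2/(2 + 21*(-3)) - 1*1620547 = -2/(2 - 63) - 1620547 = -2/(-61) - 1620547 = -2*(-1/61) - 1620547 = 2/61 - 1620547 = -98853365/61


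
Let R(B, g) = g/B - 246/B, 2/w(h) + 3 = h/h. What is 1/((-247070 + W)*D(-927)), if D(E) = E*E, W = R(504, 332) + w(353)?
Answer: -28/5944823604369 ≈ -4.7100e-12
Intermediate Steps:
w(h) = -1 (w(h) = 2/(-3 + h/h) = 2/(-3 + 1) = 2/(-2) = 2*(-1/2) = -1)
R(B, g) = -246/B + g/B
W = -209/252 (W = (-246 + 332)/504 - 1 = (1/504)*86 - 1 = 43/252 - 1 = -209/252 ≈ -0.82936)
D(E) = E**2
1/((-247070 + W)*D(-927)) = 1/((-247070 - 209/252)*((-927)**2)) = 1/(-62261849/252*859329) = -252/62261849*1/859329 = -28/5944823604369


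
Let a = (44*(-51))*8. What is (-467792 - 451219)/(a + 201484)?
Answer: -919011/183532 ≈ -5.0074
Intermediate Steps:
a = -17952 (a = -2244*8 = -17952)
(-467792 - 451219)/(a + 201484) = (-467792 - 451219)/(-17952 + 201484) = -919011/183532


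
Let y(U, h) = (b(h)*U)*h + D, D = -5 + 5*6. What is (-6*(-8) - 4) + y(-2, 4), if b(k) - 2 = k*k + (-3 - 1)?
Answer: -43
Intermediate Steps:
b(k) = -2 + k**2 (b(k) = 2 + (k*k + (-3 - 1)) = 2 + (k**2 - 4) = 2 + (-4 + k**2) = -2 + k**2)
D = 25 (D = -5 + 30 = 25)
y(U, h) = 25 + U*h*(-2 + h**2) (y(U, h) = ((-2 + h**2)*U)*h + 25 = (U*(-2 + h**2))*h + 25 = U*h*(-2 + h**2) + 25 = 25 + U*h*(-2 + h**2))
(-6*(-8) - 4) + y(-2, 4) = (-6*(-8) - 4) + (25 - 2*4*(-2 + 4**2)) = (48 - 4) + (25 - 2*4*(-2 + 16)) = 44 + (25 - 2*4*14) = 44 + (25 - 112) = 44 - 87 = -43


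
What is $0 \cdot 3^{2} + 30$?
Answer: $30$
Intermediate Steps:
$0 \cdot 3^{2} + 30 = 0 \cdot 9 + 30 = 0 + 30 = 30$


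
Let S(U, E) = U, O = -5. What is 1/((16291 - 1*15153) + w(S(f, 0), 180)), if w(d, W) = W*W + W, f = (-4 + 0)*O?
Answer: 1/33718 ≈ 2.9658e-5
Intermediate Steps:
f = 20 (f = (-4 + 0)*(-5) = -4*(-5) = 20)
w(d, W) = W + W² (w(d, W) = W² + W = W + W²)
1/((16291 - 1*15153) + w(S(f, 0), 180)) = 1/((16291 - 1*15153) + 180*(1 + 180)) = 1/((16291 - 15153) + 180*181) = 1/(1138 + 32580) = 1/33718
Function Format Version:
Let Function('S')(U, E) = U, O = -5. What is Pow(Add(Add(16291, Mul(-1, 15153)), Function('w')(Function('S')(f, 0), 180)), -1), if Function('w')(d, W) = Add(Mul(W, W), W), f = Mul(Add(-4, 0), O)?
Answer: Rational(1, 33718) ≈ 2.9658e-5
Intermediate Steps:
f = 20 (f = Mul(Add(-4, 0), -5) = Mul(-4, -5) = 20)
Function('w')(d, W) = Add(W, Pow(W, 2)) (Function('w')(d, W) = Add(Pow(W, 2), W) = Add(W, Pow(W, 2)))
Pow(Add(Add(16291, Mul(-1, 15153)), Function('w')(Function('S')(f, 0), 180)), -1) = Pow(Add(Add(16291, Mul(-1, 15153)), Mul(180, Add(1, 180))), -1) = Pow(Add(Add(16291, -15153), Mul(180, 181)), -1) = Pow(Add(1138, 32580), -1) = Pow(33718, -1) = Rational(1, 33718)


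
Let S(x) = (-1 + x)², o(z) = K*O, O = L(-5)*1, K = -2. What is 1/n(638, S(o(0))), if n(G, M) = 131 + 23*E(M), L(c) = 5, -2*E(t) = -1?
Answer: 2/285 ≈ 0.0070175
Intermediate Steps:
E(t) = ½ (E(t) = -½*(-1) = ½)
O = 5 (O = 5*1 = 5)
o(z) = -10 (o(z) = -2*5 = -10)
n(G, M) = 285/2 (n(G, M) = 131 + 23*(½) = 131 + 23/2 = 285/2)
1/n(638, S(o(0))) = 1/(285/2) = 2/285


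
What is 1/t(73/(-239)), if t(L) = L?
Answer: -239/73 ≈ -3.2740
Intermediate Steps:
1/t(73/(-239)) = 1/(73/(-239)) = 1/(73*(-1/239)) = 1/(-73/239) = -239/73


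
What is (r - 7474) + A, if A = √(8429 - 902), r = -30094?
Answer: -37568 + √7527 ≈ -37481.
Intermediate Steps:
A = √7527 ≈ 86.758
(r - 7474) + A = (-30094 - 7474) + √7527 = -37568 + √7527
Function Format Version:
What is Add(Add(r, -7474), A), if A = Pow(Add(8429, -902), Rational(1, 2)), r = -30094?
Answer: Add(-37568, Pow(7527, Rational(1, 2))) ≈ -37481.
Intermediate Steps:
A = Pow(7527, Rational(1, 2)) ≈ 86.758
Add(Add(r, -7474), A) = Add(Add(-30094, -7474), Pow(7527, Rational(1, 2))) = Add(-37568, Pow(7527, Rational(1, 2)))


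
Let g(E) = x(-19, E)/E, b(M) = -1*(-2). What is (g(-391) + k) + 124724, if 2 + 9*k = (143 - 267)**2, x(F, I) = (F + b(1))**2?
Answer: 26171317/207 ≈ 1.2643e+5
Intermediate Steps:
b(M) = 2
x(F, I) = (2 + F)**2 (x(F, I) = (F + 2)**2 = (2 + F)**2)
k = 15374/9 (k = -2/9 + (143 - 267)**2/9 = -2/9 + (1/9)*(-124)**2 = -2/9 + (1/9)*15376 = -2/9 + 15376/9 = 15374/9 ≈ 1708.2)
g(E) = 289/E (g(E) = (2 - 19)**2/E = (-17)**2/E = 289/E)
(g(-391) + k) + 124724 = (289/(-391) + 15374/9) + 124724 = (289*(-1/391) + 15374/9) + 124724 = (-17/23 + 15374/9) + 124724 = 353449/207 + 124724 = 26171317/207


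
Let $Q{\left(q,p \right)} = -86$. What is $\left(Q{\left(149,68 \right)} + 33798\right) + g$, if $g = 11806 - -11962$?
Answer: $57480$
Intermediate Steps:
$g = 23768$ ($g = 11806 + 11962 = 23768$)
$\left(Q{\left(149,68 \right)} + 33798\right) + g = \left(-86 + 33798\right) + 23768 = 33712 + 23768 = 57480$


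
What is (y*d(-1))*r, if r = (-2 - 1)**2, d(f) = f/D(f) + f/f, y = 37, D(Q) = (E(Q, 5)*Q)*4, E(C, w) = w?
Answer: 6993/20 ≈ 349.65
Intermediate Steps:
D(Q) = 20*Q (D(Q) = (5*Q)*4 = 20*Q)
d(f) = 21/20 (d(f) = f/((20*f)) + f/f = f*(1/(20*f)) + 1 = 1/20 + 1 = 21/20)
r = 9 (r = (-3)**2 = 9)
(y*d(-1))*r = (37*(21/20))*9 = (777/20)*9 = 6993/20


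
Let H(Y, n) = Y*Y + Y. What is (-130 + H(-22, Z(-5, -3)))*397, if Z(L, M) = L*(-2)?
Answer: 131804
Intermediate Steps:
Z(L, M) = -2*L
H(Y, n) = Y + Y² (H(Y, n) = Y² + Y = Y + Y²)
(-130 + H(-22, Z(-5, -3)))*397 = (-130 - 22*(1 - 22))*397 = (-130 - 22*(-21))*397 = (-130 + 462)*397 = 332*397 = 131804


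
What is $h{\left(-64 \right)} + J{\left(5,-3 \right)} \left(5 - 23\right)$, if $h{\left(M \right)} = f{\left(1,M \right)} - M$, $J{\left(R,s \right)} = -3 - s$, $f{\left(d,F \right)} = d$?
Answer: $65$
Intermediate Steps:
$h{\left(M \right)} = 1 - M$
$h{\left(-64 \right)} + J{\left(5,-3 \right)} \left(5 - 23\right) = \left(1 - -64\right) + \left(-3 - -3\right) \left(5 - 23\right) = \left(1 + 64\right) + \left(-3 + 3\right) \left(-18\right) = 65 + 0 \left(-18\right) = 65 + 0 = 65$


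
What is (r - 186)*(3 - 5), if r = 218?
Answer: -64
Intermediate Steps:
(r - 186)*(3 - 5) = (218 - 186)*(3 - 5) = 32*(-2) = -64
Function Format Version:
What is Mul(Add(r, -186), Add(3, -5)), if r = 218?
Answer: -64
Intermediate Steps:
Mul(Add(r, -186), Add(3, -5)) = Mul(Add(218, -186), Add(3, -5)) = Mul(32, -2) = -64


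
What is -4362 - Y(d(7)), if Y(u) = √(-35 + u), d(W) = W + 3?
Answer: -4362 - 5*I ≈ -4362.0 - 5.0*I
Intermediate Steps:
d(W) = 3 + W
-4362 - Y(d(7)) = -4362 - √(-35 + (3 + 7)) = -4362 - √(-35 + 10) = -4362 - √(-25) = -4362 - 5*I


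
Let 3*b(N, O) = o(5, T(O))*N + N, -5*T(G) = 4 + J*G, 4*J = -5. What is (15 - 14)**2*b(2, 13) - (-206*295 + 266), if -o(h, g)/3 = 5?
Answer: 181484/3 ≈ 60495.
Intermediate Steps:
J = -5/4 (J = (1/4)*(-5) = -5/4 ≈ -1.2500)
T(G) = -4/5 + G/4 (T(G) = -(4 - 5*G/4)/5 = -4/5 + G/4)
o(h, g) = -15 (o(h, g) = -3*5 = -15)
b(N, O) = -14*N/3 (b(N, O) = (-15*N + N)/3 = (-14*N)/3 = -14*N/3)
(15 - 14)**2*b(2, 13) - (-206*295 + 266) = (15 - 14)**2*(-14/3*2) - (-206*295 + 266) = 1**2*(-28/3) - (-60770 + 266) = 1*(-28/3) - 1*(-60504) = -28/3 + 60504 = 181484/3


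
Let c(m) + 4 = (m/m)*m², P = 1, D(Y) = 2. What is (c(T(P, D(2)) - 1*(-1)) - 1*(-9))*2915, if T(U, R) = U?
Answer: 26235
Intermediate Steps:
c(m) = -4 + m² (c(m) = -4 + (m/m)*m² = -4 + 1*m² = -4 + m²)
(c(T(P, D(2)) - 1*(-1)) - 1*(-9))*2915 = ((-4 + (1 - 1*(-1))²) - 1*(-9))*2915 = ((-4 + (1 + 1)²) + 9)*2915 = ((-4 + 2²) + 9)*2915 = ((-4 + 4) + 9)*2915 = (0 + 9)*2915 = 9*2915 = 26235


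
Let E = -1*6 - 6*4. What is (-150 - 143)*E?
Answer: 8790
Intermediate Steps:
E = -30 (E = -6 - 24 = -30)
(-150 - 143)*E = (-150 - 143)*(-30) = -293*(-30) = 8790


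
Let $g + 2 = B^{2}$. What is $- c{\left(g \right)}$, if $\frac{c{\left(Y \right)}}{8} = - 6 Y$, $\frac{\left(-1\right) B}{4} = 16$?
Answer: $196512$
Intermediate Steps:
$B = -64$ ($B = \left(-4\right) 16 = -64$)
$g = 4094$ ($g = -2 + \left(-64\right)^{2} = -2 + 4096 = 4094$)
$c{\left(Y \right)} = - 48 Y$ ($c{\left(Y \right)} = 8 \left(- 6 Y\right) = - 48 Y$)
$- c{\left(g \right)} = - \left(-48\right) 4094 = \left(-1\right) \left(-196512\right) = 196512$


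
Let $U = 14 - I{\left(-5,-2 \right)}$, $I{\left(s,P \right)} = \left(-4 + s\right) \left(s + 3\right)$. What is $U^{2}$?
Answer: $16$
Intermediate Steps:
$I{\left(s,P \right)} = \left(-4 + s\right) \left(3 + s\right)$
$U = -4$ ($U = 14 - \left(-12 + \left(-5\right)^{2} - -5\right) = 14 - \left(-12 + 25 + 5\right) = 14 - 18 = -4$)
$U^{2} = \left(-4\right)^{2} = 16$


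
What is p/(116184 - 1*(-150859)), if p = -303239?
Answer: -303239/267043 ≈ -1.1355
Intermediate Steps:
p/(116184 - 1*(-150859)) = -303239/(116184 - 1*(-150859)) = -303239/(116184 + 150859) = -303239/267043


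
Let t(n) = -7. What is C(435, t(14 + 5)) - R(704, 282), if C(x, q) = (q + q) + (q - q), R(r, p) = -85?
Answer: 71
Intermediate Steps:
C(x, q) = 2*q (C(x, q) = 2*q + 0 = 2*q)
C(435, t(14 + 5)) - R(704, 282) = 2*(-7) - 1*(-85) = -14 + 85 = 71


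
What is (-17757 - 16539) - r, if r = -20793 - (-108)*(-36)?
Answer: -9615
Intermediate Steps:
r = -24681 (r = -20793 - 1*3888 = -20793 - 3888 = -24681)
(-17757 - 16539) - r = (-17757 - 16539) - 1*(-24681) = -34296 + 24681 = -9615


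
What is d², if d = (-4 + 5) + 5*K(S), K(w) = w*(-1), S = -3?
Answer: 256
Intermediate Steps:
K(w) = -w
d = 16 (d = (-4 + 5) + 5*(-1*(-3)) = 1 + 5*3 = 1 + 15 = 16)
d² = 16² = 256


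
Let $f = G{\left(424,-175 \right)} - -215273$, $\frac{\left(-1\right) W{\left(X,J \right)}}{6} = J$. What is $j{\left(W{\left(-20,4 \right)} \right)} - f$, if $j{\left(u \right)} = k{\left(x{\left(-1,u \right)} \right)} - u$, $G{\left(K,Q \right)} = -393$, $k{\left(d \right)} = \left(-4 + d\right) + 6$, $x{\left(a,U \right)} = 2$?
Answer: $-214852$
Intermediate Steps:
$W{\left(X,J \right)} = - 6 J$
$k{\left(d \right)} = 2 + d$
$j{\left(u \right)} = 4 - u$ ($j{\left(u \right)} = \left(2 + 2\right) - u = 4 - u$)
$f = 214880$ ($f = -393 - -215273 = -393 + 215273 = 214880$)
$j{\left(W{\left(-20,4 \right)} \right)} - f = \left(4 - \left(-6\right) 4\right) - 214880 = \left(4 - -24\right) - 214880 = \left(4 + 24\right) - 214880 = 28 - 214880 = -214852$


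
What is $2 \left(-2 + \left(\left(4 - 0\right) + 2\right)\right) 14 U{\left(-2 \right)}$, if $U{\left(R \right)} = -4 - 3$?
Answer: $-784$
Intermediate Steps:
$U{\left(R \right)} = -7$
$2 \left(-2 + \left(\left(4 - 0\right) + 2\right)\right) 14 U{\left(-2 \right)} = 2 \left(-2 + \left(\left(4 - 0\right) + 2\right)\right) 14 \left(-7\right) = 2 \left(-2 + \left(\left(4 + 0\right) + 2\right)\right) 14 \left(-7\right) = 2 \left(-2 + \left(4 + 2\right)\right) 14 \left(-7\right) = 2 \left(-2 + 6\right) 14 \left(-7\right) = 2 \cdot 4 \cdot 14 \left(-7\right) = 8 \cdot 14 \left(-7\right) = 112 \left(-7\right) = -784$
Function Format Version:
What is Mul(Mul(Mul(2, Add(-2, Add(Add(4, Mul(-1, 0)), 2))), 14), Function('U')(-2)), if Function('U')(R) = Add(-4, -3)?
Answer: -784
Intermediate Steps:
Function('U')(R) = -7
Mul(Mul(Mul(2, Add(-2, Add(Add(4, Mul(-1, 0)), 2))), 14), Function('U')(-2)) = Mul(Mul(Mul(2, Add(-2, Add(Add(4, Mul(-1, 0)), 2))), 14), -7) = Mul(Mul(Mul(2, Add(-2, Add(Add(4, 0), 2))), 14), -7) = Mul(Mul(Mul(2, Add(-2, Add(4, 2))), 14), -7) = Mul(Mul(Mul(2, Add(-2, 6)), 14), -7) = Mul(Mul(Mul(2, 4), 14), -7) = Mul(Mul(8, 14), -7) = Mul(112, -7) = -784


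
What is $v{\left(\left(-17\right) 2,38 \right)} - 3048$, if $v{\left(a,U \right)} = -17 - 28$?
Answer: $-3093$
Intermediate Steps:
$v{\left(a,U \right)} = -45$
$v{\left(\left(-17\right) 2,38 \right)} - 3048 = -45 - 3048 = -3093$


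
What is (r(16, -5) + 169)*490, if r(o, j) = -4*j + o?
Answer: 100450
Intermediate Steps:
r(o, j) = o - 4*j
(r(16, -5) + 169)*490 = ((16 - 4*(-5)) + 169)*490 = ((16 + 20) + 169)*490 = (36 + 169)*490 = 205*490 = 100450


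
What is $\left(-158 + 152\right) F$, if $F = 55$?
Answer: $-330$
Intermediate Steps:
$\left(-158 + 152\right) F = \left(-158 + 152\right) 55 = \left(-6\right) 55 = -330$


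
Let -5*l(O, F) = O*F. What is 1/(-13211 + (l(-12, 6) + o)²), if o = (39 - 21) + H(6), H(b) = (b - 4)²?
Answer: -25/297151 ≈ -8.4132e-5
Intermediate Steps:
H(b) = (-4 + b)²
o = 22 (o = (39 - 21) + (-4 + 6)² = 18 + 2² = 18 + 4 = 22)
l(O, F) = -F*O/5 (l(O, F) = -O*F/5 = -F*O/5)
1/(-13211 + (l(-12, 6) + o)²) = 1/(-13211 + (-⅕*6*(-12) + 22)²) = 1/(-13211 + (72/5 + 22)²) = 1/(-13211 + (182/5)²) = 1/(-13211 + 33124/25) = 1/(-297151/25) = -25/297151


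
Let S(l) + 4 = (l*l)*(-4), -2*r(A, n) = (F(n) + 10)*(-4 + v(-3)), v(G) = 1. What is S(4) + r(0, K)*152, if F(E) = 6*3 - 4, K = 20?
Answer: 5404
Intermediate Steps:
F(E) = 14 (F(E) = 18 - 4 = 14)
r(A, n) = 36 (r(A, n) = -(14 + 10)*(-4 + 1)/2 = -12*(-3) = -½*(-72) = 36)
S(l) = -4 - 4*l² (S(l) = -4 + (l*l)*(-4) = -4 + l²*(-4) = -4 - 4*l²)
S(4) + r(0, K)*152 = (-4 - 4*4²) + 36*152 = (-4 - 4*16) + 5472 = (-4 - 64) + 5472 = -68 + 5472 = 5404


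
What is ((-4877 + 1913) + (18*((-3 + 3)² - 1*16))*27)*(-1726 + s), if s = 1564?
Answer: 1739880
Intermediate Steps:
((-4877 + 1913) + (18*((-3 + 3)² - 1*16))*27)*(-1726 + s) = ((-4877 + 1913) + (18*((-3 + 3)² - 1*16))*27)*(-1726 + 1564) = (-2964 + (18*(0² - 16))*27)*(-162) = (-2964 + (18*(0 - 16))*27)*(-162) = (-2964 + (18*(-16))*27)*(-162) = (-2964 - 288*27)*(-162) = (-2964 - 7776)*(-162) = -10740*(-162) = 1739880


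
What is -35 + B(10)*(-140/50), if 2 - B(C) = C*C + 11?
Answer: 1351/5 ≈ 270.20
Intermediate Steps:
B(C) = -9 - C² (B(C) = 2 - (C*C + 11) = 2 - (C² + 11) = 2 - (11 + C²) = 2 + (-11 - C²) = -9 - C²)
-35 + B(10)*(-140/50) = -35 + (-9 - 1*10²)*(-140/50) = -35 + (-9 - 1*100)*(-140*1/50) = -35 + (-9 - 100)*(-14/5) = -35 - 109*(-14/5) = -35 + 1526/5 = 1351/5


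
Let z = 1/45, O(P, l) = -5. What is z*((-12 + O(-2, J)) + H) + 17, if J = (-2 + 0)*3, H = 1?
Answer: 749/45 ≈ 16.644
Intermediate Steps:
J = -6 (J = -2*3 = -6)
z = 1/45 ≈ 0.022222
z*((-12 + O(-2, J)) + H) + 17 = ((-12 - 5) + 1)/45 + 17 = (-17 + 1)/45 + 17 = (1/45)*(-16) + 17 = -16/45 + 17 = 749/45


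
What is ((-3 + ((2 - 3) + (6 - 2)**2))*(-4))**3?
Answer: -110592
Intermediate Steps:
((-3 + ((2 - 3) + (6 - 2)**2))*(-4))**3 = ((-3 + (-1 + 4**2))*(-4))**3 = ((-3 + (-1 + 16))*(-4))**3 = ((-3 + 15)*(-4))**3 = (12*(-4))**3 = (-48)**3 = -110592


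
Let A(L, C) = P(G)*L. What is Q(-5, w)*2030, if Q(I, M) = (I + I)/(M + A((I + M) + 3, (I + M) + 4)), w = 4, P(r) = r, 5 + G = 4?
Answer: -10150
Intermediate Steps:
G = -1 (G = -5 + 4 = -1)
A(L, C) = -L
Q(I, M) = 2*I/(-3 - I) (Q(I, M) = (I + I)/(M - ((I + M) + 3)) = (2*I)/(M - (3 + I + M)) = (2*I)/(M + (-3 - I - M)) = (2*I)/(-3 - I) = 2*I/(-3 - I))
Q(-5, w)*2030 = (2*(-5)/(-3 - 1*(-5)))*2030 = (2*(-5)/(-3 + 5))*2030 = (2*(-5)/2)*2030 = (2*(-5)*(1/2))*2030 = -5*2030 = -10150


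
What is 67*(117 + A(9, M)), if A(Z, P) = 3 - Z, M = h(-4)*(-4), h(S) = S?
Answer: 7437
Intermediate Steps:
M = 16 (M = -4*(-4) = 16)
67*(117 + A(9, M)) = 67*(117 + (3 - 1*9)) = 67*(117 + (3 - 9)) = 67*(117 - 6) = 67*111 = 7437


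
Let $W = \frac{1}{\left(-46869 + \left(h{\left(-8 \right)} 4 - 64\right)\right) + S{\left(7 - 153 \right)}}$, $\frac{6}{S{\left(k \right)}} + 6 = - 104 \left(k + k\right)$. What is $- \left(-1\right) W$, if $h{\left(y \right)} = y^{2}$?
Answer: $- \frac{15181}{708603534} \approx -2.1424 \cdot 10^{-5}$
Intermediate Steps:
$S{\left(k \right)} = \frac{6}{-6 - 208 k}$ ($S{\left(k \right)} = \frac{6}{-6 - 104 \left(k + k\right)} = \frac{6}{-6 - 104 \cdot 2 k} = \frac{6}{-6 - 208 k}$)
$W = - \frac{15181}{708603534}$ ($W = \frac{1}{\left(-46869 - \left(64 - \left(-8\right)^{2} \cdot 4\right)\right) - \frac{3}{3 + 104 \left(7 - 153\right)}} = \frac{1}{\left(-46869 + \left(64 \cdot 4 - 64\right)\right) - \frac{3}{3 + 104 \left(7 - 153\right)}} = \frac{1}{\left(-46869 + \left(256 - 64\right)\right) - \frac{3}{3 + 104 \left(-146\right)}} = \frac{1}{\left(-46869 + 192\right) - \frac{3}{3 - 15184}} = \frac{1}{-46677 - \frac{3}{-15181}} = \frac{1}{-46677 - - \frac{3}{15181}} = \frac{1}{-46677 + \frac{3}{15181}} = \frac{1}{- \frac{708603534}{15181}} = - \frac{15181}{708603534} \approx -2.1424 \cdot 10^{-5}$)
$- \left(-1\right) W = - \frac{\left(-1\right) \left(-15181\right)}{708603534} = \left(-1\right) \frac{15181}{708603534} = - \frac{15181}{708603534}$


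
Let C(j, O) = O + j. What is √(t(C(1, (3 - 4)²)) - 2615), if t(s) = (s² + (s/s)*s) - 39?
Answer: 2*I*√662 ≈ 51.459*I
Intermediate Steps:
t(s) = -39 + s + s² (t(s) = (s² + 1*s) - 39 = (s² + s) - 39 = (s + s²) - 39 = -39 + s + s²)
√(t(C(1, (3 - 4)²)) - 2615) = √((-39 + ((3 - 4)² + 1) + ((3 - 4)² + 1)²) - 2615) = √((-39 + ((-1)² + 1) + ((-1)² + 1)²) - 2615) = √((-39 + (1 + 1) + (1 + 1)²) - 2615) = √((-39 + 2 + 2²) - 2615) = √((-39 + 2 + 4) - 2615) = √(-33 - 2615) = √(-2648) = 2*I*√662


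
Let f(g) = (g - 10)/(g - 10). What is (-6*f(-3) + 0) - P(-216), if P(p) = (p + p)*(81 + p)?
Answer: -58326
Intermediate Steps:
f(g) = 1 (f(g) = (-10 + g)/(-10 + g) = 1)
P(p) = 2*p*(81 + p) (P(p) = (2*p)*(81 + p) = 2*p*(81 + p))
(-6*f(-3) + 0) - P(-216) = (-6*1 + 0) - 2*(-216)*(81 - 216) = (-6 + 0) - 2*(-216)*(-135) = -6 - 1*58320 = -6 - 58320 = -58326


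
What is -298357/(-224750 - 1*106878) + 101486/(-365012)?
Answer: 18812071519/30262049884 ≈ 0.62164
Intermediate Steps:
-298357/(-224750 - 1*106878) + 101486/(-365012) = -298357/(-224750 - 106878) + 101486*(-1/365012) = -298357/(-331628) - 50743/182506 = -298357*(-1/331628) - 50743/182506 = 298357/331628 - 50743/182506 = 18812071519/30262049884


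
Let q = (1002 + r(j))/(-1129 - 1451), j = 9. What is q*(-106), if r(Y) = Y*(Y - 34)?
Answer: 13727/430 ≈ 31.923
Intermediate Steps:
r(Y) = Y*(-34 + Y)
q = -259/860 (q = (1002 + 9*(-34 + 9))/(-1129 - 1451) = (1002 + 9*(-25))/(-2580) = (1002 - 225)*(-1/2580) = 777*(-1/2580) = -259/860 ≈ -0.30116)
q*(-106) = -259/860*(-106) = 13727/430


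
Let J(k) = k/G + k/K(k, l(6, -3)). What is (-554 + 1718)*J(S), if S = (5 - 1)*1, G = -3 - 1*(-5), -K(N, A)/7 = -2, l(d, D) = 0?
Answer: 18624/7 ≈ 2660.6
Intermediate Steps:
K(N, A) = 14 (K(N, A) = -7*(-2) = 14)
G = 2 (G = -3 + 5 = 2)
S = 4 (S = 4*1 = 4)
J(k) = 4*k/7 (J(k) = k/2 + k/14 = 4*k/7)
(-554 + 1718)*J(S) = (-554 + 1718)*((4/7)*4) = 1164*(16/7) = 18624/7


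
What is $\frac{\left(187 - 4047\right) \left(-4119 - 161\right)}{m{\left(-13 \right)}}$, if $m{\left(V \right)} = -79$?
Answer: $- \frac{16520800}{79} \approx -2.0912 \cdot 10^{5}$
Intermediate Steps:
$\frac{\left(187 - 4047\right) \left(-4119 - 161\right)}{m{\left(-13 \right)}} = \frac{\left(187 - 4047\right) \left(-4119 - 161\right)}{-79} = \left(-3860\right) \left(-4280\right) \left(- \frac{1}{79}\right) = 16520800 \left(- \frac{1}{79}\right) = - \frac{16520800}{79}$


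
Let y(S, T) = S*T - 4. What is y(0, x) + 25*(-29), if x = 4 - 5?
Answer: -729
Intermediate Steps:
x = -1
y(S, T) = -4 + S*T
y(0, x) + 25*(-29) = (-4 + 0*(-1)) + 25*(-29) = (-4 + 0) - 725 = -4 - 725 = -729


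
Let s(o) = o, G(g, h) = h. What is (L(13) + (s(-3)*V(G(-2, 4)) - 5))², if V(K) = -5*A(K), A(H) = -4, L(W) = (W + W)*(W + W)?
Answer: 373321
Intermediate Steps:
L(W) = 4*W² (L(W) = (2*W)*(2*W) = 4*W²)
V(K) = 20 (V(K) = -5*(-4) = 20)
(L(13) + (s(-3)*V(G(-2, 4)) - 5))² = (4*13² + (-3*20 - 5))² = (4*169 + (-60 - 5))² = (676 - 65)² = 611² = 373321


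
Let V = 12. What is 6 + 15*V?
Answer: 186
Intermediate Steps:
6 + 15*V = 6 + 15*12 = 6 + 180 = 186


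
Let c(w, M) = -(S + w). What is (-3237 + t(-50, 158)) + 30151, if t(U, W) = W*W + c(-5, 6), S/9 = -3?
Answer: 51910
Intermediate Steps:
S = -27 (S = 9*(-3) = -27)
c(w, M) = 27 - w (c(w, M) = -(-27 + w) = 27 - w)
t(U, W) = 32 + W**2 (t(U, W) = W*W + (27 - 1*(-5)) = W**2 + (27 + 5) = W**2 + 32 = 32 + W**2)
(-3237 + t(-50, 158)) + 30151 = (-3237 + (32 + 158**2)) + 30151 = (-3237 + (32 + 24964)) + 30151 = (-3237 + 24996) + 30151 = 21759 + 30151 = 51910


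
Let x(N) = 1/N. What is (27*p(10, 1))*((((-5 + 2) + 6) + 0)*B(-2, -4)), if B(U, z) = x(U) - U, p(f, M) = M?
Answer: 243/2 ≈ 121.50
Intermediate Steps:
B(U, z) = 1/U - U
(27*p(10, 1))*((((-5 + 2) + 6) + 0)*B(-2, -4)) = (27*1)*((((-5 + 2) + 6) + 0)*(1/(-2) - 1*(-2))) = 27*(((-3 + 6) + 0)*(-1/2 + 2)) = 27*((3 + 0)*(3/2)) = 27*(3*(3/2)) = 27*(9/2) = 243/2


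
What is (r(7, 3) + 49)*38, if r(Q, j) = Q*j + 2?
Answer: 2736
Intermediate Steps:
r(Q, j) = 2 + Q*j
(r(7, 3) + 49)*38 = ((2 + 7*3) + 49)*38 = ((2 + 21) + 49)*38 = (23 + 49)*38 = 72*38 = 2736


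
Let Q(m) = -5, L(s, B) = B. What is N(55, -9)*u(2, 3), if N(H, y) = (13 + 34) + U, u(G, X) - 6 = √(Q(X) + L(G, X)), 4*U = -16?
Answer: 258 + 43*I*√2 ≈ 258.0 + 60.811*I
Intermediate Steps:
U = -4 (U = (¼)*(-16) = -4)
u(G, X) = 6 + √(-5 + X)
N(H, y) = 43 (N(H, y) = (13 + 34) - 4 = 47 - 4 = 43)
N(55, -9)*u(2, 3) = 43*(6 + √(-5 + 3)) = 43*(6 + √(-2)) = 43*(6 + I*√2) = 258 + 43*I*√2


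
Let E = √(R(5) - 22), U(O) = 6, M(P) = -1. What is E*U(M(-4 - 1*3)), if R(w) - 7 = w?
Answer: 6*I*√10 ≈ 18.974*I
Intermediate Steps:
R(w) = 7 + w
E = I*√10 (E = √((7 + 5) - 22) = √(12 - 22) = √(-10) = I*√10 ≈ 3.1623*I)
E*U(M(-4 - 1*3)) = (I*√10)*6 = 6*I*√10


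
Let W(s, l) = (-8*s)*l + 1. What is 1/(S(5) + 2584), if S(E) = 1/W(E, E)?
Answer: 199/514215 ≈ 0.00038700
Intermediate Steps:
W(s, l) = 1 - 8*l*s (W(s, l) = -8*l*s + 1 = 1 - 8*l*s)
S(E) = 1/(1 - 8*E**2) (S(E) = 1/(1 - 8*E*E) = 1/(1 - 8*E**2))
1/(S(5) + 2584) = 1/(-1/(-1 + 8*5**2) + 2584) = 1/(-1/(-1 + 8*25) + 2584) = 1/(-1/(-1 + 200) + 2584) = 1/(-1/199 + 2584) = 1/(514215/199) = 199/514215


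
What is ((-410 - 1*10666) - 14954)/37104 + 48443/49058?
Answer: 130112333/455062008 ≈ 0.28592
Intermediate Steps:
((-410 - 1*10666) - 14954)/37104 + 48443/49058 = ((-410 - 10666) - 14954)*(1/37104) + 48443*(1/49058) = (-11076 - 14954)*(1/37104) + 48443/49058 = -26030*1/37104 + 48443/49058 = -13015/18552 + 48443/49058 = 130112333/455062008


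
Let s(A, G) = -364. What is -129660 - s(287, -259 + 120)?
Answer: -129296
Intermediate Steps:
-129660 - s(287, -259 + 120) = -129660 - 1*(-364) = -129660 + 364 = -129296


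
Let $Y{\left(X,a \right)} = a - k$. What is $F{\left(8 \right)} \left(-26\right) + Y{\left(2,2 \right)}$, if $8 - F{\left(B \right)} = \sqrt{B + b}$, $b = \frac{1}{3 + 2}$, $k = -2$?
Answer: $-204 + \frac{26 \sqrt{205}}{5} \approx -129.55$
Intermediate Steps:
$b = \frac{1}{5} \approx 0.2$
$Y{\left(X,a \right)} = 2 + a$ ($Y{\left(X,a \right)} = a - -2 = a + 2 = 2 + a$)
$F{\left(B \right)} = 8 - \sqrt{\frac{1}{5} + B}$ ($F{\left(B \right)} = 8 - \sqrt{B + \frac{1}{5}} = 8 - \sqrt{\frac{1}{5} + B}$)
$F{\left(8 \right)} \left(-26\right) + Y{\left(2,2 \right)} = \left(8 - \frac{\sqrt{5 + 25 \cdot 8}}{5}\right) \left(-26\right) + \left(2 + 2\right) = \left(8 - \frac{\sqrt{5 + 200}}{5}\right) \left(-26\right) + 4 = \left(8 - \frac{\sqrt{205}}{5}\right) \left(-26\right) + 4 = \left(-208 + \frac{26 \sqrt{205}}{5}\right) + 4 = -204 + \frac{26 \sqrt{205}}{5}$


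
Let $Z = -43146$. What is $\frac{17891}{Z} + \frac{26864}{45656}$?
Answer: $\frac{42780331}{246234222} \approx 0.17374$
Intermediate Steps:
$\frac{17891}{Z} + \frac{26864}{45656} = \frac{17891}{-43146} + \frac{26864}{45656} = 17891 \left(- \frac{1}{43146}\right) + 26864 \cdot \frac{1}{45656} = - \frac{17891}{43146} + \frac{3358}{5707} = \frac{42780331}{246234222}$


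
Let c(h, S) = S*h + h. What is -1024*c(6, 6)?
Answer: -43008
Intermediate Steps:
c(h, S) = h + S*h
-1024*c(6, 6) = -6144*(1 + 6) = -6144*7 = -1024*42 = -43008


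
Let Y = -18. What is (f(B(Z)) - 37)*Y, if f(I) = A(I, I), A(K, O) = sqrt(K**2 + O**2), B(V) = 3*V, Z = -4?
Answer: 666 - 216*sqrt(2) ≈ 360.53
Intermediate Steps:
f(I) = sqrt(2)*sqrt(I**2) (f(I) = sqrt(I**2 + I**2) = sqrt(2*I**2) = sqrt(2)*sqrt(I**2))
(f(B(Z)) - 37)*Y = (sqrt(2)*sqrt((3*(-4))**2) - 37)*(-18) = (sqrt(2)*sqrt((-12)**2) - 37)*(-18) = (sqrt(2)*sqrt(144) - 37)*(-18) = (sqrt(2)*12 - 37)*(-18) = (12*sqrt(2) - 37)*(-18) = (-37 + 12*sqrt(2))*(-18) = 666 - 216*sqrt(2)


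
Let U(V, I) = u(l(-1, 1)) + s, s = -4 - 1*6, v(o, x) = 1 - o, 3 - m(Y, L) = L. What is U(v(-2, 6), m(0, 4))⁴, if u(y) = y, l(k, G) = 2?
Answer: 4096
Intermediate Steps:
m(Y, L) = 3 - L
s = -10 (s = -4 - 6 = -10)
U(V, I) = -8 (U(V, I) = 2 - 10 = -8)
U(v(-2, 6), m(0, 4))⁴ = (-8)⁴ = 4096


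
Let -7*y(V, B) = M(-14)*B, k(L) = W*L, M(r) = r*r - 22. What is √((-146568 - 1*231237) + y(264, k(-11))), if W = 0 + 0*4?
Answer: I*√377805 ≈ 614.66*I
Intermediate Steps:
W = 0 (W = 0 + 0 = 0)
M(r) = -22 + r² (M(r) = r² - 22 = -22 + r²)
k(L) = 0 (k(L) = 0*L = 0)
y(V, B) = -174*B/7 (y(V, B) = -(-22 + (-14)²)*B/7 = -(-22 + 196)*B/7 = -174*B/7)
√((-146568 - 1*231237) + y(264, k(-11))) = √((-146568 - 1*231237) - 174/7*0) = √((-146568 - 231237) + 0) = √(-377805 + 0) = √(-377805) = I*√377805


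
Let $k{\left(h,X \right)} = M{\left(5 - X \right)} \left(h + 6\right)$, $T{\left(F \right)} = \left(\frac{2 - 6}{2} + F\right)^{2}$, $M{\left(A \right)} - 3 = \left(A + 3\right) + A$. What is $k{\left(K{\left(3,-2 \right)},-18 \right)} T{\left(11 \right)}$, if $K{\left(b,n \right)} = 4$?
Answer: $42120$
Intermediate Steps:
$M{\left(A \right)} = 6 + 2 A$ ($M{\left(A \right)} = 3 + \left(\left(A + 3\right) + A\right) = 3 + \left(\left(3 + A\right) + A\right) = 3 + \left(3 + 2 A\right) = 6 + 2 A$)
$T{\left(F \right)} = \left(-2 + F\right)^{2}$ ($T{\left(F \right)} = \left(\left(2 - 6\right) \frac{1}{2} + F\right)^{2} = \left(\left(-4\right) \frac{1}{2} + F\right)^{2} = \left(-2 + F\right)^{2}$)
$k{\left(h,X \right)} = \left(6 + h\right) \left(16 - 2 X\right)$ ($k{\left(h,X \right)} = \left(6 + 2 \left(5 - X\right)\right) \left(h + 6\right) = \left(6 - \left(-10 + 2 X\right)\right) \left(6 + h\right) = \left(16 - 2 X\right) \left(6 + h\right) = \left(6 + h\right) \left(16 - 2 X\right)$)
$k{\left(K{\left(3,-2 \right)},-18 \right)} T{\left(11 \right)} = - 2 \left(-8 - 18\right) \left(6 + 4\right) \left(-2 + 11\right)^{2} = \left(-2\right) \left(-26\right) 10 \cdot 9^{2} = 520 \cdot 81 = 42120$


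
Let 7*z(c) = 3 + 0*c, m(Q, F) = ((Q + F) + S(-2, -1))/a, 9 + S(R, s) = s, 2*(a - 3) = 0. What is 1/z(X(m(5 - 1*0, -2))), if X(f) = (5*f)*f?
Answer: 7/3 ≈ 2.3333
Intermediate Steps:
a = 3 (a = 3 + (1/2)*0 = 3 + 0 = 3)
S(R, s) = -9 + s
m(Q, F) = -10/3 + F/3 + Q/3 (m(Q, F) = ((Q + F) + (-9 - 1))/3 = ((F + Q) - 10)*(1/3) = (-10 + F + Q)*(1/3) = -10/3 + F/3 + Q/3)
X(f) = 5*f**2
z(c) = 3/7 (z(c) = (3 + 0*c)/7 = (3 + 0)/7 = (1/7)*3 = 3/7)
1/z(X(m(5 - 1*0, -2))) = 1/(3/7) = 7/3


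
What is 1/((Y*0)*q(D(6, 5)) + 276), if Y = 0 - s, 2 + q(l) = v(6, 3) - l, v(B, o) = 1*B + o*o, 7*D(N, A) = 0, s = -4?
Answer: 1/276 ≈ 0.0036232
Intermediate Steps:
D(N, A) = 0 (D(N, A) = (⅐)*0 = 0)
v(B, o) = B + o²
q(l) = 13 - l (q(l) = -2 + ((6 + 3²) - l) = -2 + ((6 + 9) - l) = -2 + (15 - l) = 13 - l)
Y = 4 (Y = 0 - 1*(-4) = 0 + 4 = 4)
1/((Y*0)*q(D(6, 5)) + 276) = 1/((4*0)*(13 - 1*0) + 276) = 1/(0*(13 + 0) + 276) = 1/(0*13 + 276) = 1/(0 + 276) = 1/276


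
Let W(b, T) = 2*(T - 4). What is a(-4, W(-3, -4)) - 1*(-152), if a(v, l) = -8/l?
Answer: 305/2 ≈ 152.50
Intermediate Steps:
W(b, T) = -8 + 2*T (W(b, T) = 2*(-4 + T) = -8 + 2*T)
a(-4, W(-3, -4)) - 1*(-152) = -8/(-8 + 2*(-4)) - 1*(-152) = -8/(-8 - 8) + 152 = -8/(-16) + 152 = -8*(-1/16) + 152 = ½ + 152 = 305/2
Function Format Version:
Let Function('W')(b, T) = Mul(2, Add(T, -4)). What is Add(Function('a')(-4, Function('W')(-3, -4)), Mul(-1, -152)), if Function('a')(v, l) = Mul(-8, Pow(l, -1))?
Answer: Rational(305, 2) ≈ 152.50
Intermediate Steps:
Function('W')(b, T) = Add(-8, Mul(2, T)) (Function('W')(b, T) = Mul(2, Add(-4, T)) = Add(-8, Mul(2, T)))
Add(Function('a')(-4, Function('W')(-3, -4)), Mul(-1, -152)) = Add(Mul(-8, Pow(Add(-8, Mul(2, -4)), -1)), Mul(-1, -152)) = Add(Mul(-8, Pow(Add(-8, -8), -1)), 152) = Add(Mul(-8, Pow(-16, -1)), 152) = Add(Mul(-8, Rational(-1, 16)), 152) = Add(Rational(1, 2), 152) = Rational(305, 2)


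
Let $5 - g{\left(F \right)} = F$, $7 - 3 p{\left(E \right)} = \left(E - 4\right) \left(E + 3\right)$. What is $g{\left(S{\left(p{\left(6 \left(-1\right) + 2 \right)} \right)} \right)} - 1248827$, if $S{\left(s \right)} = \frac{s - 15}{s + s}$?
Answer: $-1248845$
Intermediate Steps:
$p{\left(E \right)} = \frac{7}{3} - \frac{\left(-4 + E\right) \left(3 + E\right)}{3}$ ($p{\left(E \right)} = \frac{7}{3} - \frac{\left(E - 4\right) \left(E + 3\right)}{3} = \frac{7}{3} - \frac{\left(-4 + E\right) \left(3 + E\right)}{3}$)
$S{\left(s \right)} = \frac{-15 + s}{2 s}$
$g{\left(F \right)} = 5 - F$
$g{\left(S{\left(p{\left(6 \left(-1\right) + 2 \right)} \right)} \right)} - 1248827 = \left(5 - \frac{-15 + \left(\frac{19}{3} - \frac{\left(6 \left(-1\right) + 2\right)^{2}}{3} + \frac{6 \left(-1\right) + 2}{3}\right)}{2 \left(\frac{19}{3} - \frac{\left(6 \left(-1\right) + 2\right)^{2}}{3} + \frac{6 \left(-1\right) + 2}{3}\right)}\right) - 1248827 = \left(5 - \frac{-15 + \left(\frac{19}{3} - \frac{\left(-6 + 2\right)^{2}}{3} + \frac{-6 + 2}{3}\right)}{2 \left(\frac{19}{3} - \frac{\left(-6 + 2\right)^{2}}{3} + \frac{-6 + 2}{3}\right)}\right) - 1248827 = \left(5 - \frac{-15 + \left(\frac{19}{3} - \frac{\left(-4\right)^{2}}{3} + \frac{1}{3} \left(-4\right)\right)}{2 \left(\frac{19}{3} - \frac{\left(-4\right)^{2}}{3} + \frac{1}{3} \left(-4\right)\right)}\right) - 1248827 = \left(5 - \frac{-15 - \frac{1}{3}}{2 \left(\frac{19}{3} - \frac{16}{3} - \frac{4}{3}\right)}\right) - 1248827 = \left(5 - \frac{-15 - \frac{1}{3}}{2 \left(- \frac{1}{3}\right)}\right) - 1248827 = \left(5 - \frac{1}{2} \left(-3\right) \left(- \frac{46}{3}\right)\right) - 1248827 = \left(5 - 23\right) - 1248827 = -18 - 1248827 = -1248845$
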